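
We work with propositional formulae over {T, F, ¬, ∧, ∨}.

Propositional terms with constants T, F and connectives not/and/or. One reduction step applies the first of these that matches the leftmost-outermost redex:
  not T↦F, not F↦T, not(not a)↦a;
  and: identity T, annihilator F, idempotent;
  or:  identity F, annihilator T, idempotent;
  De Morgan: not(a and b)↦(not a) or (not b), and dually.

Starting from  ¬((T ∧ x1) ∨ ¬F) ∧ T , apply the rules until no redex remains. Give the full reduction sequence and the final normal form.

Answer: normal form = F  (in 7 steps)

Reduction:
  start: ¬((T ∧ x1) ∨ ¬F) ∧ T
  →1  ¬((T ∧ x1) ∨ ¬F)
  →2  ¬(T ∧ x1) ∧ ¬¬F
  →3  (¬T ∨ ¬x1) ∧ ¬¬F
  →4  (F ∨ ¬x1) ∧ ¬¬F
  →5  ¬x1 ∧ ¬¬F
  →6  ¬x1 ∧ F
  →7  F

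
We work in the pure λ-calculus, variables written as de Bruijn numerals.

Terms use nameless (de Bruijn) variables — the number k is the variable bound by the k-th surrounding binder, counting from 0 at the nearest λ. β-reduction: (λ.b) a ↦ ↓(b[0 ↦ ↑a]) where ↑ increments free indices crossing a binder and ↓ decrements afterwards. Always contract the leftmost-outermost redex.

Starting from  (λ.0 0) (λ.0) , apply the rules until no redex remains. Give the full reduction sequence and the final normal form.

  start: (λ.0 0) (λ.0)
  step 1: (λ.0) (λ.0)
  step 2: λ.0

Answer: normal form = λ.0  (in 2 steps)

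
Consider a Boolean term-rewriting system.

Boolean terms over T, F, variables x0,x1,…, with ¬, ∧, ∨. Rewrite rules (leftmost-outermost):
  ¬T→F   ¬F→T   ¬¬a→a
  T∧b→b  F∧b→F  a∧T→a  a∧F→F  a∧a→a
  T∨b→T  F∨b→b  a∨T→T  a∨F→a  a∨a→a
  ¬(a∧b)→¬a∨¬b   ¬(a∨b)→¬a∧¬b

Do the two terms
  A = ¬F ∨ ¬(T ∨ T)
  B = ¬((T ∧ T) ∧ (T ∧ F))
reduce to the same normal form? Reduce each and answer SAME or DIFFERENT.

Term A:
  start: ¬F ∨ ¬(T ∨ T)
  →1  T ∨ ¬(T ∨ T)
  →2  T

Term B:
  start: ¬((T ∧ T) ∧ (T ∧ F))
  →1  ¬(T ∧ T) ∨ ¬(T ∧ F)
  →2  (¬T ∨ ¬T) ∨ ¬(T ∧ F)
  →3  ¬T ∨ ¬(T ∧ F)
  →4  F ∨ ¬(T ∧ F)
  →5  ¬(T ∧ F)
  →6  ¬T ∨ ¬F
  →7  F ∨ ¬F
  →8  ¬F
  →9  T

Answer: SAME — A ⇓ T, B ⇓ T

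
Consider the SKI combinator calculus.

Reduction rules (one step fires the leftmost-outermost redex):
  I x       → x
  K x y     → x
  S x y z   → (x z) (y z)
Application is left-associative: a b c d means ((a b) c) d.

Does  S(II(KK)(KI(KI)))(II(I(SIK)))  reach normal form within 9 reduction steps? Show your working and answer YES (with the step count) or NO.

  start: S(II(KK)(KI(KI)))(II(I(SIK)))
  [1] S(I(KK)(KI(KI)))(II(I(SIK)))
  [2] S(KK(KI(KI)))(II(I(SIK)))
  [3] SK(II(I(SIK)))
  [4] SK(I(I(SIK)))
  [5] SK(I(SIK))
  [6] SK(SIK)

Answer: YES — reaches normal form SK(SIK) in 6 ≤ 9 steps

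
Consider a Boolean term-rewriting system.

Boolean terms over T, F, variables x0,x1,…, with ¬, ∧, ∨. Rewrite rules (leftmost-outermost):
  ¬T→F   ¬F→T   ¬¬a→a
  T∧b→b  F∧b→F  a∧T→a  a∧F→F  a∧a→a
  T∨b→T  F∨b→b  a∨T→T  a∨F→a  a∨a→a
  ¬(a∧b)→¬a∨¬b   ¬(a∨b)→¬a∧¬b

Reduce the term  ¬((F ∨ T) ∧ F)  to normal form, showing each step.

  start: ¬((F ∨ T) ∧ F)
  step 1: ¬(F ∨ T) ∨ ¬F
  step 2: (¬F ∧ ¬T) ∨ ¬F
  step 3: (T ∧ ¬T) ∨ ¬F
  step 4: ¬T ∨ ¬F
  step 5: F ∨ ¬F
  step 6: ¬F
  step 7: T

Answer: normal form = T  (in 7 steps)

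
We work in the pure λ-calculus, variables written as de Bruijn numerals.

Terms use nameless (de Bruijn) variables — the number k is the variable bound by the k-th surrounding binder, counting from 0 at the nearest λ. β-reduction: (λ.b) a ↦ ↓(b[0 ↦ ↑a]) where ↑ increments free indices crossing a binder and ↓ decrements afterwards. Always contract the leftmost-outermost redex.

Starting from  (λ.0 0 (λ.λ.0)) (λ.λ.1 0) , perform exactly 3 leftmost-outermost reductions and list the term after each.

  start: (λ.0 0 (λ.λ.0)) (λ.λ.1 0)
  step 1: (λ.λ.1 0) (λ.λ.1 0) (λ.λ.0)
  step 2: (λ.(λ.λ.1 0) 0) (λ.λ.0)
  step 3: (λ.λ.1 0) (λ.λ.0)

Answer: after 3 steps: (λ.λ.1 0) (λ.λ.0)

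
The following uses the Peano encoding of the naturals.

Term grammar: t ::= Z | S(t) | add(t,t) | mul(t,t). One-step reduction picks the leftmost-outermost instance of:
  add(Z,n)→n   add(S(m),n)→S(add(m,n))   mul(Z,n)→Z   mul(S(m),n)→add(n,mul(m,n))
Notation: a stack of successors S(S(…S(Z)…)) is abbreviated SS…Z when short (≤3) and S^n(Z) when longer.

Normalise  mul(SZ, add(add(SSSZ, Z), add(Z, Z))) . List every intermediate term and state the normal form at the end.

  start: mul(SZ, add(add(SSSZ, Z), add(Z, Z)))
  step 1: add(add(add(SSSZ, Z), add(Z, Z)), mul(Z, add(add(SSSZ, Z), add(Z, Z))))
  step 2: add(add(S(add(SSZ, Z)), add(Z, Z)), mul(Z, add(add(SSSZ, Z), add(Z, Z))))
  step 3: add(S(add(add(SSZ, Z), add(Z, Z))), mul(Z, add(add(SSSZ, Z), add(Z, Z))))
  step 4: S(add(add(add(SSZ, Z), add(Z, Z)), mul(Z, add(add(SSSZ, Z), add(Z, Z)))))
  step 5: S(add(add(S(add(SZ, Z)), add(Z, Z)), mul(Z, add(add(SSSZ, Z), add(Z, Z)))))
  step 6: S(add(S(add(add(SZ, Z), add(Z, Z))), mul(Z, add(add(SSSZ, Z), add(Z, Z)))))
  step 7: S(S(add(add(add(SZ, Z), add(Z, Z)), mul(Z, add(add(SSSZ, Z), add(Z, Z))))))
  step 8: S(S(add(add(S(add(Z, Z)), add(Z, Z)), mul(Z, add(add(SSSZ, Z), add(Z, Z))))))
  step 9: S(S(add(S(add(add(Z, Z), add(Z, Z))), mul(Z, add(add(SSSZ, Z), add(Z, Z))))))
  step 10: S(S(S(add(add(add(Z, Z), add(Z, Z)), mul(Z, add(add(SSSZ, Z), add(Z, Z)))))))
  step 11: S(S(S(add(add(Z, add(Z, Z)), mul(Z, add(add(SSSZ, Z), add(Z, Z)))))))
  step 12: S(S(S(add(add(Z, Z), mul(Z, add(add(SSSZ, Z), add(Z, Z)))))))
  step 13: S(S(S(add(Z, mul(Z, add(add(SSSZ, Z), add(Z, Z)))))))
  step 14: S(S(S(mul(Z, add(add(SSSZ, Z), add(Z, Z))))))
  step 15: SSSZ

Answer: normal form = SSSZ  (in 15 steps)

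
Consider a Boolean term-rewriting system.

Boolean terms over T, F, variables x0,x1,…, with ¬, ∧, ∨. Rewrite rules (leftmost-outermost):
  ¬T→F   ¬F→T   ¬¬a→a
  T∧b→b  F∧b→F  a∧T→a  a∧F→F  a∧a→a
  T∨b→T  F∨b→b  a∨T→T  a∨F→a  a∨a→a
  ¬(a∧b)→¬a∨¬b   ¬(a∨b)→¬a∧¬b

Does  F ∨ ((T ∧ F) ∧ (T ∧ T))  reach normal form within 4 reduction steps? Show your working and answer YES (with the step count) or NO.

  start: F ∨ ((T ∧ F) ∧ (T ∧ T))
  →1  (T ∧ F) ∧ (T ∧ T)
  →2  F ∧ (T ∧ T)
  →3  F

Answer: YES — reaches normal form F in 3 ≤ 4 steps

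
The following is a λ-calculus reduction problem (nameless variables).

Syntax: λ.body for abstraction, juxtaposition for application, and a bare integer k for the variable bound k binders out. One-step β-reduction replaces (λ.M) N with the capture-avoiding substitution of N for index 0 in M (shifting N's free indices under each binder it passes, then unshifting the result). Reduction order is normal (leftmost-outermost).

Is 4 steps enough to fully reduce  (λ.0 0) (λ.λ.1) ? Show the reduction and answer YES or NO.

  start: (λ.0 0) (λ.λ.1)
  step 1: (λ.λ.1) (λ.λ.1)
  step 2: λ.λ.λ.1

Answer: YES — reaches normal form λ.λ.λ.1 in 2 ≤ 4 steps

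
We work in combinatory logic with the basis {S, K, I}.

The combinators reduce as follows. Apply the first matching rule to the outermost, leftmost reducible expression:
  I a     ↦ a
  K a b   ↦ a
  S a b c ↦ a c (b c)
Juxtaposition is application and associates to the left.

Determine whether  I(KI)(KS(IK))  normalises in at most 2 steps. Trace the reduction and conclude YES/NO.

  start: I(KI)(KS(IK))
  step 1: KI(KS(IK))
  step 2: I

Answer: YES — reaches normal form I in 2 ≤ 2 steps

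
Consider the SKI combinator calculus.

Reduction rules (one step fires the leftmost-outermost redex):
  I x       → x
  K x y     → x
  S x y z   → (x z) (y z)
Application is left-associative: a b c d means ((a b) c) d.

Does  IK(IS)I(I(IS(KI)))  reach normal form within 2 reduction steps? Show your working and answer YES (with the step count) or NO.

Answer: NO — after 2 steps the term is IS(I(IS(KI))), not yet normal

Derivation:
  start: IK(IS)I(I(IS(KI)))
  →1  K(IS)I(I(IS(KI)))
  →2  IS(I(IS(KI)))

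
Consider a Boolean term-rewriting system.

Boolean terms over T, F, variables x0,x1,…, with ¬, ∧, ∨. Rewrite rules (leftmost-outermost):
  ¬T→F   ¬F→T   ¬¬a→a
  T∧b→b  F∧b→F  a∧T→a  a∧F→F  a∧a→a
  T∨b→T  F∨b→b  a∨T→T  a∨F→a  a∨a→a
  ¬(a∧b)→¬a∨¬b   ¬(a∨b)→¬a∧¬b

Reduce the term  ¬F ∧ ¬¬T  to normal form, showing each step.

Answer: normal form = T  (in 3 steps)

Derivation:
  start: ¬F ∧ ¬¬T
  [1] T ∧ ¬¬T
  [2] ¬¬T
  [3] T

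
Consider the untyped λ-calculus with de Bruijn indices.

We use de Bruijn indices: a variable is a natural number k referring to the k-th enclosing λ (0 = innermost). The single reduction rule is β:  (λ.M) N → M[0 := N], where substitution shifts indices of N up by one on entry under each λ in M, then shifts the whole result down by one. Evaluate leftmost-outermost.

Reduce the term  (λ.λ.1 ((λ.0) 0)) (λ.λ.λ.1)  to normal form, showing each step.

Answer: normal form = λ.λ.λ.1  (in 2 steps)

Derivation:
  start: (λ.λ.1 ((λ.0) 0)) (λ.λ.λ.1)
  [1] λ.(λ.λ.λ.1) ((λ.0) 0)
  [2] λ.λ.λ.1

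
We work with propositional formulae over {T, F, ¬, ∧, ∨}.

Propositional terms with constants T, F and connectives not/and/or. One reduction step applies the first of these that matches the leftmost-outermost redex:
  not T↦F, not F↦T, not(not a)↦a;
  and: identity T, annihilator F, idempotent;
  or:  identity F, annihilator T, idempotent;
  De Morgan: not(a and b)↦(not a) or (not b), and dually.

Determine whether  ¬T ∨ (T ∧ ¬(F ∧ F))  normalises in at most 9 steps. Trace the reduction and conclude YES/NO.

Answer: YES — reaches normal form T in 6 ≤ 9 steps

Derivation:
  start: ¬T ∨ (T ∧ ¬(F ∧ F))
  →1  F ∨ (T ∧ ¬(F ∧ F))
  →2  T ∧ ¬(F ∧ F)
  →3  ¬(F ∧ F)
  →4  ¬F ∨ ¬F
  →5  ¬F
  →6  T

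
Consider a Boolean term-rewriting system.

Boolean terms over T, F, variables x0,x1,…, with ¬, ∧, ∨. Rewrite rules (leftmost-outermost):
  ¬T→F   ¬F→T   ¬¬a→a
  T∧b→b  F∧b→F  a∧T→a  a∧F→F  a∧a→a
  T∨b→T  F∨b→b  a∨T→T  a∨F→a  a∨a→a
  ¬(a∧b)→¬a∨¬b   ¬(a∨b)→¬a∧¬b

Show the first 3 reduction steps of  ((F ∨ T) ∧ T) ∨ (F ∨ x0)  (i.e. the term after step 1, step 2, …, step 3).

Answer: after 3 steps: T

Reduction:
  start: ((F ∨ T) ∧ T) ∨ (F ∨ x0)
  [1] (F ∨ T) ∨ (F ∨ x0)
  [2] T ∨ (F ∨ x0)
  [3] T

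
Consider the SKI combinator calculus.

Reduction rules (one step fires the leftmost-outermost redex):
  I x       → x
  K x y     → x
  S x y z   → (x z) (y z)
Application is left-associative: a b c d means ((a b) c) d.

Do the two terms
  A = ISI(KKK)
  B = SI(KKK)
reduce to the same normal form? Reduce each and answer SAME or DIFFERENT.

Answer: SAME — A ⇓ SIK, B ⇓ SIK

Derivation:
Term A:
  start: ISI(KKK)
  →1  SI(KKK)
  →2  SIK

Term B:
  start: SI(KKK)
  →1  SIK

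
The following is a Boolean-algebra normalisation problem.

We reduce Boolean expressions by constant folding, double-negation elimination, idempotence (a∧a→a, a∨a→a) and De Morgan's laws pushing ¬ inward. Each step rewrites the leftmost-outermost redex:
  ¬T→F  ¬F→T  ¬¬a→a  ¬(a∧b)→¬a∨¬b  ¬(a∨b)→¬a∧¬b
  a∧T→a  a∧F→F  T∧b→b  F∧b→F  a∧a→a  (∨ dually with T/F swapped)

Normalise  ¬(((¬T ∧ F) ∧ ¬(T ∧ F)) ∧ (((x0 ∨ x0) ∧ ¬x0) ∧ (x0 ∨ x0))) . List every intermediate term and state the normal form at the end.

Answer: normal form = T  (in 7 steps)

Working:
  start: ¬(((¬T ∧ F) ∧ ¬(T ∧ F)) ∧ (((x0 ∨ x0) ∧ ¬x0) ∧ (x0 ∨ x0)))
  step 1: ¬((¬T ∧ F) ∧ ¬(T ∧ F)) ∨ ¬(((x0 ∨ x0) ∧ ¬x0) ∧ (x0 ∨ x0))
  step 2: (¬(¬T ∧ F) ∨ ¬¬(T ∧ F)) ∨ ¬(((x0 ∨ x0) ∧ ¬x0) ∧ (x0 ∨ x0))
  step 3: ((¬¬T ∨ ¬F) ∨ ¬¬(T ∧ F)) ∨ ¬(((x0 ∨ x0) ∧ ¬x0) ∧ (x0 ∨ x0))
  step 4: ((T ∨ ¬F) ∨ ¬¬(T ∧ F)) ∨ ¬(((x0 ∨ x0) ∧ ¬x0) ∧ (x0 ∨ x0))
  step 5: (T ∨ ¬¬(T ∧ F)) ∨ ¬(((x0 ∨ x0) ∧ ¬x0) ∧ (x0 ∨ x0))
  step 6: T ∨ ¬(((x0 ∨ x0) ∧ ¬x0) ∧ (x0 ∨ x0))
  step 7: T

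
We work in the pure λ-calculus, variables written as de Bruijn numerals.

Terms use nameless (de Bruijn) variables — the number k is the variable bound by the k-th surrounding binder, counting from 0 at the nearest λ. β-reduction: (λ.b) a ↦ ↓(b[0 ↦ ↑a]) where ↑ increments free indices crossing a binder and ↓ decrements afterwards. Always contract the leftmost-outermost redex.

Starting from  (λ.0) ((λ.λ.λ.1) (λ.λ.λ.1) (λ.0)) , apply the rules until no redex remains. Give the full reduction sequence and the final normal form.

  start: (λ.0) ((λ.λ.λ.1) (λ.λ.λ.1) (λ.0))
  step 1: (λ.λ.λ.1) (λ.λ.λ.1) (λ.0)
  step 2: (λ.λ.1) (λ.0)
  step 3: λ.λ.0

Answer: normal form = λ.λ.0  (in 3 steps)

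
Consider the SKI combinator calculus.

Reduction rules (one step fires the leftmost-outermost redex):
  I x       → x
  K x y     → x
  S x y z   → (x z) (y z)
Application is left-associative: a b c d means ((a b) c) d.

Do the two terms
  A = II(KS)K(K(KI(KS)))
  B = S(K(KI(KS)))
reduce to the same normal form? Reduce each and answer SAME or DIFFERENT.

Answer: SAME — A ⇓ S(KI), B ⇓ S(KI)

Derivation:
Term A:
  start: II(KS)K(K(KI(KS)))
  step 1: I(KS)K(K(KI(KS)))
  step 2: KSK(K(KI(KS)))
  step 3: S(K(KI(KS)))
  step 4: S(KI)

Term B:
  start: S(K(KI(KS)))
  step 1: S(KI)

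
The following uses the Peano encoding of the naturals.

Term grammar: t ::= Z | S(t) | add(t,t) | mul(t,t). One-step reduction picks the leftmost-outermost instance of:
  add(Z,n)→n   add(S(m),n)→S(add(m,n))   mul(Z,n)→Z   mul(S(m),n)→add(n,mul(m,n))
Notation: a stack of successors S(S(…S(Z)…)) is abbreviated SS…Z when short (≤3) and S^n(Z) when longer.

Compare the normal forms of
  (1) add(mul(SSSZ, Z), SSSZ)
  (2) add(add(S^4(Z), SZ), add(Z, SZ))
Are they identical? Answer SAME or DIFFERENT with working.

Term A:
  start: add(mul(SSSZ, Z), SSSZ)
  →1  add(add(Z, mul(SSZ, Z)), SSSZ)
  →2  add(mul(SSZ, Z), SSSZ)
  →3  add(add(Z, mul(SZ, Z)), SSSZ)
  →4  add(mul(SZ, Z), SSSZ)
  →5  add(add(Z, mul(Z, Z)), SSSZ)
  →6  add(mul(Z, Z), SSSZ)
  →7  add(Z, SSSZ)
  →8  SSSZ

Term B:
  start: add(add(S^4(Z), SZ), add(Z, SZ))
  →1  add(S(add(SSSZ, SZ)), add(Z, SZ))
  →2  S(add(add(SSSZ, SZ), add(Z, SZ)))
  →3  S(add(S(add(SSZ, SZ)), add(Z, SZ)))
  →4  S(S(add(add(SSZ, SZ), add(Z, SZ))))
  →5  S(S(add(S(add(SZ, SZ)), add(Z, SZ))))
  →6  S(S(S(add(add(SZ, SZ), add(Z, SZ)))))
  →7  S(S(S(add(S(add(Z, SZ)), add(Z, SZ)))))
  →8  S(S(S(S(add(add(Z, SZ), add(Z, SZ))))))
  →9  S(S(S(S(add(SZ, add(Z, SZ))))))
  →10  S(S(S(S(S(add(Z, add(Z, SZ)))))))
  →11  S(S(S(S(S(add(Z, SZ))))))
  →12  S^6(Z)

Answer: DIFFERENT — A ⇓ SSSZ, B ⇓ S^6(Z)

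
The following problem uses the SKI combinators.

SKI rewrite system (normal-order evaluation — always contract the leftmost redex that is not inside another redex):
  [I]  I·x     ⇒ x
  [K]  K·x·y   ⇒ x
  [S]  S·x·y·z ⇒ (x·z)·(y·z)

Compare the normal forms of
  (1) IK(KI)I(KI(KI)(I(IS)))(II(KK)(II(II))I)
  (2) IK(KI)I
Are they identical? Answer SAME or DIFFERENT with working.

Answer: SAME — A ⇓ KI, B ⇓ KI

Working:
Term A:
  start: IK(KI)I(KI(KI)(I(IS)))(II(KK)(II(II))I)
  step 1: K(KI)I(KI(KI)(I(IS)))(II(KK)(II(II))I)
  step 2: KI(KI(KI)(I(IS)))(II(KK)(II(II))I)
  step 3: I(II(KK)(II(II))I)
  step 4: II(KK)(II(II))I
  step 5: I(KK)(II(II))I
  step 6: KK(II(II))I
  step 7: KI

Term B:
  start: IK(KI)I
  step 1: K(KI)I
  step 2: KI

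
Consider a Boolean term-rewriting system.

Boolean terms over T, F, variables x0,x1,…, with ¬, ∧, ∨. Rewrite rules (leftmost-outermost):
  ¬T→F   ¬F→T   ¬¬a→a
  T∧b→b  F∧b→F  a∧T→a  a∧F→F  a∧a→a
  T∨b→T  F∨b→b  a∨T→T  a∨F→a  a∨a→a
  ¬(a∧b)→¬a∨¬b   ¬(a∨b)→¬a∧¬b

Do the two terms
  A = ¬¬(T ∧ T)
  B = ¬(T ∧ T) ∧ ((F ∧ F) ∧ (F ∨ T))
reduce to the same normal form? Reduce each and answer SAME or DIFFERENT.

Answer: DIFFERENT — A ⇓ T, B ⇓ F

Reduction:
Term A:
  start: ¬¬(T ∧ T)
  [1] T ∧ T
  [2] T

Term B:
  start: ¬(T ∧ T) ∧ ((F ∧ F) ∧ (F ∨ T))
  [1] (¬T ∨ ¬T) ∧ ((F ∧ F) ∧ (F ∨ T))
  [2] ¬T ∧ ((F ∧ F) ∧ (F ∨ T))
  [3] F ∧ ((F ∧ F) ∧ (F ∨ T))
  [4] F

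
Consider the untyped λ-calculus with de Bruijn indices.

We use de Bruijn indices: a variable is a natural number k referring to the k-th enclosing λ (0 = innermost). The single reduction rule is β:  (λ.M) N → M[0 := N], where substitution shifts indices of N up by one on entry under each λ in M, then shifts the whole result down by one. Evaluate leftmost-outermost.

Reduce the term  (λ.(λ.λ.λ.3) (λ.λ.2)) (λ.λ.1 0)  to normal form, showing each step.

  start: (λ.(λ.λ.λ.3) (λ.λ.2)) (λ.λ.1 0)
  [1] (λ.λ.λ.λ.λ.1 0) (λ.λ.λ.λ.1 0)
  [2] λ.λ.λ.λ.1 0

Answer: normal form = λ.λ.λ.λ.1 0  (in 2 steps)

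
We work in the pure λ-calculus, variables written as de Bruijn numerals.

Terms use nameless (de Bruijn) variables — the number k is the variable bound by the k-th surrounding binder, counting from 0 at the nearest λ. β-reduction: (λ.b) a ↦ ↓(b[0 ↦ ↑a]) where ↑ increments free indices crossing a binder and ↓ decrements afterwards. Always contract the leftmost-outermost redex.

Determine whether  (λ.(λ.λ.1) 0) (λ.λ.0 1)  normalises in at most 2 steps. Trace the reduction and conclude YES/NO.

  start: (λ.(λ.λ.1) 0) (λ.λ.0 1)
  step 1: (λ.λ.1) (λ.λ.0 1)
  step 2: λ.λ.λ.0 1

Answer: YES — reaches normal form λ.λ.λ.0 1 in 2 ≤ 2 steps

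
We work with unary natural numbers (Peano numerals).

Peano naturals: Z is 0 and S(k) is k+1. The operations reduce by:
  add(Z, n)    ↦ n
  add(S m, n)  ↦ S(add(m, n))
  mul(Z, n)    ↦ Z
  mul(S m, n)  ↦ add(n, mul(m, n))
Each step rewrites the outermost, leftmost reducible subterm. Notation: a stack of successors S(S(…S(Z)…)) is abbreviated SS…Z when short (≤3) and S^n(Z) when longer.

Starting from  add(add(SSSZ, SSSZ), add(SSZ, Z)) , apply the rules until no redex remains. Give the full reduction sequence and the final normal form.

Answer: normal form = S^8(Z)  (in 14 steps)

Working:
  start: add(add(SSSZ, SSSZ), add(SSZ, Z))
  →1  add(S(add(SSZ, SSSZ)), add(SSZ, Z))
  →2  S(add(add(SSZ, SSSZ), add(SSZ, Z)))
  →3  S(add(S(add(SZ, SSSZ)), add(SSZ, Z)))
  →4  S(S(add(add(SZ, SSSZ), add(SSZ, Z))))
  →5  S(S(add(S(add(Z, SSSZ)), add(SSZ, Z))))
  →6  S(S(S(add(add(Z, SSSZ), add(SSZ, Z)))))
  →7  S(S(S(add(SSSZ, add(SSZ, Z)))))
  →8  S(S(S(S(add(SSZ, add(SSZ, Z))))))
  →9  S(S(S(S(S(add(SZ, add(SSZ, Z)))))))
  →10  S(S(S(S(S(S(add(Z, add(SSZ, Z))))))))
  →11  S(S(S(S(S(S(add(SSZ, Z)))))))
  →12  S(S(S(S(S(S(S(add(SZ, Z))))))))
  →13  S(S(S(S(S(S(S(S(add(Z, Z)))))))))
  →14  S^8(Z)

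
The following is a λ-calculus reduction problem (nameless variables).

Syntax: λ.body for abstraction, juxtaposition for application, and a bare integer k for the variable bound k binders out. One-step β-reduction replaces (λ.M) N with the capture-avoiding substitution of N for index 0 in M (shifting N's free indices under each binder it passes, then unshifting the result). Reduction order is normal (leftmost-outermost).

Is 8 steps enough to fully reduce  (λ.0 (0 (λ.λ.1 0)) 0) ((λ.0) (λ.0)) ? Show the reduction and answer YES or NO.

Answer: YES — reaches normal form λ.0 in 8 ≤ 8 steps

Working:
  start: (λ.0 (0 (λ.λ.1 0)) 0) ((λ.0) (λ.0))
  step 1: (λ.0) (λ.0) ((λ.0) (λ.0) (λ.λ.1 0)) ((λ.0) (λ.0))
  step 2: (λ.0) ((λ.0) (λ.0) (λ.λ.1 0)) ((λ.0) (λ.0))
  step 3: (λ.0) (λ.0) (λ.λ.1 0) ((λ.0) (λ.0))
  step 4: (λ.0) (λ.λ.1 0) ((λ.0) (λ.0))
  step 5: (λ.λ.1 0) ((λ.0) (λ.0))
  step 6: λ.(λ.0) (λ.0) 0
  step 7: λ.(λ.0) 0
  step 8: λ.0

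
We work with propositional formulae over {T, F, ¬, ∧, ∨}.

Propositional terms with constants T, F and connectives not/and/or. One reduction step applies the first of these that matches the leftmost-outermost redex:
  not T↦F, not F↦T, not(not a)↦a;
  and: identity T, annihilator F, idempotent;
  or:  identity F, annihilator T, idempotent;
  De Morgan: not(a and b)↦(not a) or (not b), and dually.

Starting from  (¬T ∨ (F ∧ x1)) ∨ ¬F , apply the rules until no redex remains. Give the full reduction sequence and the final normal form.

  start: (¬T ∨ (F ∧ x1)) ∨ ¬F
  →1  (F ∨ (F ∧ x1)) ∨ ¬F
  →2  (F ∧ x1) ∨ ¬F
  →3  F ∨ ¬F
  →4  ¬F
  →5  T

Answer: normal form = T  (in 5 steps)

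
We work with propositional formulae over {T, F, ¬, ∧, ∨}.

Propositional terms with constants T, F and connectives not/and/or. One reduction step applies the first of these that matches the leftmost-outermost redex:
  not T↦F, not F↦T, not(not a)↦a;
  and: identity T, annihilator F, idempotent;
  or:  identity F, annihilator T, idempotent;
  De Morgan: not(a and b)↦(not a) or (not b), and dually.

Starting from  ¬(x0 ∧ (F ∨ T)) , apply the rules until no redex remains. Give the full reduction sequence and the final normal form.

  start: ¬(x0 ∧ (F ∨ T))
  →1  ¬x0 ∨ ¬(F ∨ T)
  →2  ¬x0 ∨ (¬F ∧ ¬T)
  →3  ¬x0 ∨ (T ∧ ¬T)
  →4  ¬x0 ∨ ¬T
  →5  ¬x0 ∨ F
  →6  ¬x0

Answer: normal form = ¬x0  (in 6 steps)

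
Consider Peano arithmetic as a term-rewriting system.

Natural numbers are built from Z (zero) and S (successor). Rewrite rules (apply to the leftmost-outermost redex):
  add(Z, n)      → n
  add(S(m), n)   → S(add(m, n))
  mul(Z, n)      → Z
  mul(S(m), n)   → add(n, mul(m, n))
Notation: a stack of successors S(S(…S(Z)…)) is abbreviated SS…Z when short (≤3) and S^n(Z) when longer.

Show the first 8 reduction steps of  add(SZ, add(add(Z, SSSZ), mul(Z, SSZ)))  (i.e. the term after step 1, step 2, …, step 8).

  start: add(SZ, add(add(Z, SSSZ), mul(Z, SSZ)))
  [1] S(add(Z, add(add(Z, SSSZ), mul(Z, SSZ))))
  [2] S(add(add(Z, SSSZ), mul(Z, SSZ)))
  [3] S(add(SSSZ, mul(Z, SSZ)))
  [4] S(S(add(SSZ, mul(Z, SSZ))))
  [5] S(S(S(add(SZ, mul(Z, SSZ)))))
  [6] S(S(S(S(add(Z, mul(Z, SSZ))))))
  [7] S(S(S(S(mul(Z, SSZ)))))
  [8] S^4(Z)

Answer: after 8 steps: S^4(Z)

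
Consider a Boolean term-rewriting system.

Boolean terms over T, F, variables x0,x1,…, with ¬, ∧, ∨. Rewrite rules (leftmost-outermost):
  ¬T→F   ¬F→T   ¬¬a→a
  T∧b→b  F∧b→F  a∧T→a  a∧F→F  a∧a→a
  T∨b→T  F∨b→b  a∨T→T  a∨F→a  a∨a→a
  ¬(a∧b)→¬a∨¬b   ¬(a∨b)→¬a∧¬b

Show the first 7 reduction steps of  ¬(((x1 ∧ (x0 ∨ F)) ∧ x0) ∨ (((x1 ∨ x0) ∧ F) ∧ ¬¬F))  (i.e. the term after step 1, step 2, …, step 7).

Answer: after 7 steps: ((¬x1 ∨ ¬x0) ∨ ¬x0) ∧ (¬((x1 ∨ x0) ∧ F) ∨ ¬¬¬F)

Derivation:
  start: ¬(((x1 ∧ (x0 ∨ F)) ∧ x0) ∨ (((x1 ∨ x0) ∧ F) ∧ ¬¬F))
  [1] ¬((x1 ∧ (x0 ∨ F)) ∧ x0) ∧ ¬(((x1 ∨ x0) ∧ F) ∧ ¬¬F)
  [2] (¬(x1 ∧ (x0 ∨ F)) ∨ ¬x0) ∧ ¬(((x1 ∨ x0) ∧ F) ∧ ¬¬F)
  [3] ((¬x1 ∨ ¬(x0 ∨ F)) ∨ ¬x0) ∧ ¬(((x1 ∨ x0) ∧ F) ∧ ¬¬F)
  [4] ((¬x1 ∨ (¬x0 ∧ ¬F)) ∨ ¬x0) ∧ ¬(((x1 ∨ x0) ∧ F) ∧ ¬¬F)
  [5] ((¬x1 ∨ (¬x0 ∧ T)) ∨ ¬x0) ∧ ¬(((x1 ∨ x0) ∧ F) ∧ ¬¬F)
  [6] ((¬x1 ∨ ¬x0) ∨ ¬x0) ∧ ¬(((x1 ∨ x0) ∧ F) ∧ ¬¬F)
  [7] ((¬x1 ∨ ¬x0) ∨ ¬x0) ∧ (¬((x1 ∨ x0) ∧ F) ∨ ¬¬¬F)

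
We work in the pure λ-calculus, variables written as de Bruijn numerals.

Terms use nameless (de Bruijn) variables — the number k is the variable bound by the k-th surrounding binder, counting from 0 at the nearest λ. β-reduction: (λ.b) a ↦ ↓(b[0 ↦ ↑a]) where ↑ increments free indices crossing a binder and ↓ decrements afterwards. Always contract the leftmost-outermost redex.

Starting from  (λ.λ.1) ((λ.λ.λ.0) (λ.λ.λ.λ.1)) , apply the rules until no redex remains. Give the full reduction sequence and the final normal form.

  start: (λ.λ.1) ((λ.λ.λ.0) (λ.λ.λ.λ.1))
  step 1: λ.(λ.λ.λ.0) (λ.λ.λ.λ.1)
  step 2: λ.λ.λ.0

Answer: normal form = λ.λ.λ.0  (in 2 steps)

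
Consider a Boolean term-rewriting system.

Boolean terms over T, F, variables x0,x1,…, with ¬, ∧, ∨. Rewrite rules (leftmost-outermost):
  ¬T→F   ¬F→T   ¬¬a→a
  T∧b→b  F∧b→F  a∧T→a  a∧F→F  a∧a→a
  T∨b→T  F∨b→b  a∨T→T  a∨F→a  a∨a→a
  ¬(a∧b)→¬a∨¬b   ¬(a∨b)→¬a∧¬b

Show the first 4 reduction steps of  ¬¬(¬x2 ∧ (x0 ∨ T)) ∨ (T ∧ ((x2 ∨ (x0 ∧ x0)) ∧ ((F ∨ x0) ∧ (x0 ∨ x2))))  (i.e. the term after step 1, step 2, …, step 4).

  start: ¬¬(¬x2 ∧ (x0 ∨ T)) ∨ (T ∧ ((x2 ∨ (x0 ∧ x0)) ∧ ((F ∨ x0) ∧ (x0 ∨ x2))))
  →1  (¬x2 ∧ (x0 ∨ T)) ∨ (T ∧ ((x2 ∨ (x0 ∧ x0)) ∧ ((F ∨ x0) ∧ (x0 ∨ x2))))
  →2  (¬x2 ∧ T) ∨ (T ∧ ((x2 ∨ (x0 ∧ x0)) ∧ ((F ∨ x0) ∧ (x0 ∨ x2))))
  →3  ¬x2 ∨ (T ∧ ((x2 ∨ (x0 ∧ x0)) ∧ ((F ∨ x0) ∧ (x0 ∨ x2))))
  →4  ¬x2 ∨ ((x2 ∨ (x0 ∧ x0)) ∧ ((F ∨ x0) ∧ (x0 ∨ x2)))

Answer: after 4 steps: ¬x2 ∨ ((x2 ∨ (x0 ∧ x0)) ∧ ((F ∨ x0) ∧ (x0 ∨ x2)))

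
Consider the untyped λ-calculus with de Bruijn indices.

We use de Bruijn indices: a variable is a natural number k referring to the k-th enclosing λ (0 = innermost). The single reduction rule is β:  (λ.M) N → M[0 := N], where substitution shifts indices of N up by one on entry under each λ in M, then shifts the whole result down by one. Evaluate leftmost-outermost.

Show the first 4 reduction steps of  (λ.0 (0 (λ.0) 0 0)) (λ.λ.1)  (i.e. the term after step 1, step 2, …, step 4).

  start: (λ.0 (0 (λ.0) 0 0)) (λ.λ.1)
  step 1: (λ.λ.1) ((λ.λ.1) (λ.0) (λ.λ.1) (λ.λ.1))
  step 2: λ.(λ.λ.1) (λ.0) (λ.λ.1) (λ.λ.1)
  step 3: λ.(λ.λ.0) (λ.λ.1) (λ.λ.1)
  step 4: λ.(λ.0) (λ.λ.1)

Answer: after 4 steps: λ.(λ.0) (λ.λ.1)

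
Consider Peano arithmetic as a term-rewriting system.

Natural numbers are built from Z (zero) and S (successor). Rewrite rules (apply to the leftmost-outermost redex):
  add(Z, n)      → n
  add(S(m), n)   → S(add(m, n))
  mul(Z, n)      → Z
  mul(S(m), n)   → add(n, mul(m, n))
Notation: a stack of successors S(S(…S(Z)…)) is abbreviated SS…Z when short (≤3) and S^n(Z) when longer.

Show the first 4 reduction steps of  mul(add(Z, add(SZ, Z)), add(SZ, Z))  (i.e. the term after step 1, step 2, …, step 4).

Answer: after 4 steps: add(S(add(Z, Z)), mul(add(Z, Z), add(SZ, Z)))

Working:
  start: mul(add(Z, add(SZ, Z)), add(SZ, Z))
  [1] mul(add(SZ, Z), add(SZ, Z))
  [2] mul(S(add(Z, Z)), add(SZ, Z))
  [3] add(add(SZ, Z), mul(add(Z, Z), add(SZ, Z)))
  [4] add(S(add(Z, Z)), mul(add(Z, Z), add(SZ, Z)))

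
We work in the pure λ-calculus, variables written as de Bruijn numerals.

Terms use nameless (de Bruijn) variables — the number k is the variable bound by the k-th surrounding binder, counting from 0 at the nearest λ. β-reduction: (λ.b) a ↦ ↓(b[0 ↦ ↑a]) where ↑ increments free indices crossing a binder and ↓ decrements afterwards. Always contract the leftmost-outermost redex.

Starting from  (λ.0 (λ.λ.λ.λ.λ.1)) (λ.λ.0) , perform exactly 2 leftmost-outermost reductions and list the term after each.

Answer: after 2 steps: λ.0

Working:
  start: (λ.0 (λ.λ.λ.λ.λ.1)) (λ.λ.0)
  →1  (λ.λ.0) (λ.λ.λ.λ.λ.1)
  →2  λ.0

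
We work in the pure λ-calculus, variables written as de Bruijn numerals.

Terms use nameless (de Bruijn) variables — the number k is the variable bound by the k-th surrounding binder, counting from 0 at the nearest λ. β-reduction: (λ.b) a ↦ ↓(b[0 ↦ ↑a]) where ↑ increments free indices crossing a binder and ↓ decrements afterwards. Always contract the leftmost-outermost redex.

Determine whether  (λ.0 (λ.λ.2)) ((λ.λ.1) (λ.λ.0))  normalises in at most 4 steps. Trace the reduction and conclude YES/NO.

Answer: YES — reaches normal form λ.λ.0 in 3 ≤ 4 steps

Reduction:
  start: (λ.0 (λ.λ.2)) ((λ.λ.1) (λ.λ.0))
  [1] (λ.λ.1) (λ.λ.0) (λ.λ.(λ.λ.1) (λ.λ.0))
  [2] (λ.λ.λ.0) (λ.λ.(λ.λ.1) (λ.λ.0))
  [3] λ.λ.0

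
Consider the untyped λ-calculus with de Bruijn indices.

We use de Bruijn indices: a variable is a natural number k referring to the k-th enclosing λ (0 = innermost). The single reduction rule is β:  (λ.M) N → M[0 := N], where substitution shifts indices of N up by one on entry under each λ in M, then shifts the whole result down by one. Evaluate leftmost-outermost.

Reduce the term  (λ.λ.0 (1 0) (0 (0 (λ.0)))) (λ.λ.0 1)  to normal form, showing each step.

  start: (λ.λ.0 (1 0) (0 (0 (λ.0)))) (λ.λ.0 1)
  →1  λ.0 ((λ.λ.0 1) 0) (0 (0 (λ.0)))
  →2  λ.0 (λ.0 1) (0 (0 (λ.0)))

Answer: normal form = λ.0 (λ.0 1) (0 (0 (λ.0)))  (in 2 steps)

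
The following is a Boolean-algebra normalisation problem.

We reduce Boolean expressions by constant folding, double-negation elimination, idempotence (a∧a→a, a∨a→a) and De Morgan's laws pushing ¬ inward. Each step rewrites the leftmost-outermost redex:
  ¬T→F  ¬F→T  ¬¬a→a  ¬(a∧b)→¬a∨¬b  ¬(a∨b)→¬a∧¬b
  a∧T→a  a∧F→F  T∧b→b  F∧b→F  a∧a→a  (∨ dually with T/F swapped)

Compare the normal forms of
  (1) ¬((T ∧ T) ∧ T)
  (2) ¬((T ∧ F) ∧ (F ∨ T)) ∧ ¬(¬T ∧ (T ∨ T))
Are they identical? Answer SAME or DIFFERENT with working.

Answer: DIFFERENT — A ⇓ F, B ⇓ T

Reduction:
Term A:
  start: ¬((T ∧ T) ∧ T)
  [1] ¬(T ∧ T) ∨ ¬T
  [2] (¬T ∨ ¬T) ∨ ¬T
  [3] ¬T ∨ ¬T
  [4] ¬T
  [5] F

Term B:
  start: ¬((T ∧ F) ∧ (F ∨ T)) ∧ ¬(¬T ∧ (T ∨ T))
  [1] (¬(T ∧ F) ∨ ¬(F ∨ T)) ∧ ¬(¬T ∧ (T ∨ T))
  [2] ((¬T ∨ ¬F) ∨ ¬(F ∨ T)) ∧ ¬(¬T ∧ (T ∨ T))
  [3] ((F ∨ ¬F) ∨ ¬(F ∨ T)) ∧ ¬(¬T ∧ (T ∨ T))
  [4] (¬F ∨ ¬(F ∨ T)) ∧ ¬(¬T ∧ (T ∨ T))
  [5] (T ∨ ¬(F ∨ T)) ∧ ¬(¬T ∧ (T ∨ T))
  [6] T ∧ ¬(¬T ∧ (T ∨ T))
  [7] ¬(¬T ∧ (T ∨ T))
  [8] ¬¬T ∨ ¬(T ∨ T)
  [9] T ∨ ¬(T ∨ T)
  [10] T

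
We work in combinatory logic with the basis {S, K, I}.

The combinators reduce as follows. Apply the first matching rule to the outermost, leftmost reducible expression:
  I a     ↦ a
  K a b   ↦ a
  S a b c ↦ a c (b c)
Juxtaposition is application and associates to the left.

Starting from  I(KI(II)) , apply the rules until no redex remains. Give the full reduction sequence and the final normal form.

Answer: normal form = I  (in 2 steps)

Derivation:
  start: I(KI(II))
  →1  KI(II)
  →2  I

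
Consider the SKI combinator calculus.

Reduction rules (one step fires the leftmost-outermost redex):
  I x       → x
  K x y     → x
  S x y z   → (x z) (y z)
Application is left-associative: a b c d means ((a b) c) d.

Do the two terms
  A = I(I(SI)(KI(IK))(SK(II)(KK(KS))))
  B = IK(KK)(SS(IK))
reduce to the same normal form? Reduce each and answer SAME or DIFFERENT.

Answer: SAME — A ⇓ KK, B ⇓ KK

Derivation:
Term A:
  start: I(I(SI)(KI(IK))(SK(II)(KK(KS))))
  →1  I(SI)(KI(IK))(SK(II)(KK(KS)))
  →2  SI(KI(IK))(SK(II)(KK(KS)))
  →3  I(SK(II)(KK(KS)))(KI(IK)(SK(II)(KK(KS))))
  →4  SK(II)(KK(KS))(KI(IK)(SK(II)(KK(KS))))
  →5  K(KK(KS))(II(KK(KS)))(KI(IK)(SK(II)(KK(KS))))
  →6  KK(KS)(KI(IK)(SK(II)(KK(KS))))
  →7  K(KI(IK)(SK(II)(KK(KS))))
  →8  K(I(SK(II)(KK(KS))))
  →9  K(SK(II)(KK(KS)))
  →10  K(K(KK(KS))(II(KK(KS))))
  →11  K(KK(KS))
  →12  KK

Term B:
  start: IK(KK)(SS(IK))
  →1  K(KK)(SS(IK))
  →2  KK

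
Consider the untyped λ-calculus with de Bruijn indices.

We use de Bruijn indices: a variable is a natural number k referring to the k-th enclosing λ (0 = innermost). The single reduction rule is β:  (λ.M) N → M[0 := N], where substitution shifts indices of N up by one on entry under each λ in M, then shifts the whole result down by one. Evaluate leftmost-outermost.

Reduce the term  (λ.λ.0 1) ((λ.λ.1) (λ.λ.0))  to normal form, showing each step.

Answer: normal form = λ.0 (λ.λ.λ.0)  (in 2 steps)

Working:
  start: (λ.λ.0 1) ((λ.λ.1) (λ.λ.0))
  [1] λ.0 ((λ.λ.1) (λ.λ.0))
  [2] λ.0 (λ.λ.λ.0)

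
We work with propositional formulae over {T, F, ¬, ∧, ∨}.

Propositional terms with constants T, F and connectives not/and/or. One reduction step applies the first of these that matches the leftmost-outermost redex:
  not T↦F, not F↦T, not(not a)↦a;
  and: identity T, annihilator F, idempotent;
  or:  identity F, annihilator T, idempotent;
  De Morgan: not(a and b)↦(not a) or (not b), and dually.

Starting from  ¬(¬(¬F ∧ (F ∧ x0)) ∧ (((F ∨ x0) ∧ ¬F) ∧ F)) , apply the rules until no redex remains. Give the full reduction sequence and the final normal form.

Answer: normal form = T  (in 15 steps)

Working:
  start: ¬(¬(¬F ∧ (F ∧ x0)) ∧ (((F ∨ x0) ∧ ¬F) ∧ F))
  →1  ¬¬(¬F ∧ (F ∧ x0)) ∨ ¬(((F ∨ x0) ∧ ¬F) ∧ F)
  →2  (¬F ∧ (F ∧ x0)) ∨ ¬(((F ∨ x0) ∧ ¬F) ∧ F)
  →3  (T ∧ (F ∧ x0)) ∨ ¬(((F ∨ x0) ∧ ¬F) ∧ F)
  →4  (F ∧ x0) ∨ ¬(((F ∨ x0) ∧ ¬F) ∧ F)
  →5  F ∨ ¬(((F ∨ x0) ∧ ¬F) ∧ F)
  →6  ¬(((F ∨ x0) ∧ ¬F) ∧ F)
  →7  ¬((F ∨ x0) ∧ ¬F) ∨ ¬F
  →8  (¬(F ∨ x0) ∨ ¬¬F) ∨ ¬F
  →9  ((¬F ∧ ¬x0) ∨ ¬¬F) ∨ ¬F
  →10  ((T ∧ ¬x0) ∨ ¬¬F) ∨ ¬F
  →11  (¬x0 ∨ ¬¬F) ∨ ¬F
  →12  (¬x0 ∨ F) ∨ ¬F
  →13  ¬x0 ∨ ¬F
  →14  ¬x0 ∨ T
  →15  T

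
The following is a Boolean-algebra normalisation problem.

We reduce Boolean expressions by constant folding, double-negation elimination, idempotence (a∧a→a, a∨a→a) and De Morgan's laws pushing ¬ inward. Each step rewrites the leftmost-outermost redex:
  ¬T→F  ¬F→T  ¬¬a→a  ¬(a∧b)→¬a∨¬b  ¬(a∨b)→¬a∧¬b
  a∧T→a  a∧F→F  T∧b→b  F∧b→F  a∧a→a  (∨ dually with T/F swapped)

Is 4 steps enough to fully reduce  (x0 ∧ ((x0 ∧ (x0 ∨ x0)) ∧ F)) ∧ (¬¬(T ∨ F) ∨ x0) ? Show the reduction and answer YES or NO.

Answer: YES — reaches normal form F in 3 ≤ 4 steps

Reduction:
  start: (x0 ∧ ((x0 ∧ (x0 ∨ x0)) ∧ F)) ∧ (¬¬(T ∨ F) ∨ x0)
  [1] (x0 ∧ F) ∧ (¬¬(T ∨ F) ∨ x0)
  [2] F ∧ (¬¬(T ∨ F) ∨ x0)
  [3] F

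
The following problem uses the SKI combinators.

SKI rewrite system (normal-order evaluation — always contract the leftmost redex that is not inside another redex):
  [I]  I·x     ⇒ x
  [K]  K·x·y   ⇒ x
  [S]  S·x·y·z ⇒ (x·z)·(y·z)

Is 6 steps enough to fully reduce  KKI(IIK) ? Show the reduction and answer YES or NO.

Answer: YES — reaches normal form KK in 3 ≤ 6 steps

Derivation:
  start: KKI(IIK)
  [1] K(IIK)
  [2] K(IK)
  [3] KK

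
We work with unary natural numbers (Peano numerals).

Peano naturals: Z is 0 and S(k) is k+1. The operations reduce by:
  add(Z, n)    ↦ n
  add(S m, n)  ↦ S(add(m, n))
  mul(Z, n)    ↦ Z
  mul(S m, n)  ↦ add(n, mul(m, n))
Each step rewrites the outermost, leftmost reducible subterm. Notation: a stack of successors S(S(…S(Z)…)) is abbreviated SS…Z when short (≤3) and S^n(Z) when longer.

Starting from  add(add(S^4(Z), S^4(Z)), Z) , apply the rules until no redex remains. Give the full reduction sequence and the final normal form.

Answer: normal form = S^8(Z)  (in 14 steps)

Working:
  start: add(add(S^4(Z), S^4(Z)), Z)
  [1] add(S(add(SSSZ, S^4(Z))), Z)
  [2] S(add(add(SSSZ, S^4(Z)), Z))
  [3] S(add(S(add(SSZ, S^4(Z))), Z))
  [4] S(S(add(add(SSZ, S^4(Z)), Z)))
  [5] S(S(add(S(add(SZ, S^4(Z))), Z)))
  [6] S(S(S(add(add(SZ, S^4(Z)), Z))))
  [7] S(S(S(add(S(add(Z, S^4(Z))), Z))))
  [8] S(S(S(S(add(add(Z, S^4(Z)), Z)))))
  [9] S(S(S(S(add(S^4(Z), Z)))))
  [10] S(S(S(S(S(add(SSSZ, Z))))))
  [11] S(S(S(S(S(S(add(SSZ, Z)))))))
  [12] S(S(S(S(S(S(S(add(SZ, Z))))))))
  [13] S(S(S(S(S(S(S(S(add(Z, Z)))))))))
  [14] S^8(Z)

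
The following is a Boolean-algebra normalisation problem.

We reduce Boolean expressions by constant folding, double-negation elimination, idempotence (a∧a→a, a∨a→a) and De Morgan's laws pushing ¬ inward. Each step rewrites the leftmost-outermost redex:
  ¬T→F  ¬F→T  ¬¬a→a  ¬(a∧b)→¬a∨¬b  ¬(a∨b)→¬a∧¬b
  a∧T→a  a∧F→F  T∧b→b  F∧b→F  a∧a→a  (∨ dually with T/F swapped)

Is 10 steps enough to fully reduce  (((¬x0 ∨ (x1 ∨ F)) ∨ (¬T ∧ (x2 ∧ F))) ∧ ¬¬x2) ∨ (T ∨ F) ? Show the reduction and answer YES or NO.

  start: (((¬x0 ∨ (x1 ∨ F)) ∨ (¬T ∧ (x2 ∧ F))) ∧ ¬¬x2) ∨ (T ∨ F)
  [1] (((¬x0 ∨ x1) ∨ (¬T ∧ (x2 ∧ F))) ∧ ¬¬x2) ∨ (T ∨ F)
  [2] (((¬x0 ∨ x1) ∨ (F ∧ (x2 ∧ F))) ∧ ¬¬x2) ∨ (T ∨ F)
  [3] (((¬x0 ∨ x1) ∨ F) ∧ ¬¬x2) ∨ (T ∨ F)
  [4] ((¬x0 ∨ x1) ∧ ¬¬x2) ∨ (T ∨ F)
  [5] ((¬x0 ∨ x1) ∧ x2) ∨ (T ∨ F)
  [6] ((¬x0 ∨ x1) ∧ x2) ∨ T
  [7] T

Answer: YES — reaches normal form T in 7 ≤ 10 steps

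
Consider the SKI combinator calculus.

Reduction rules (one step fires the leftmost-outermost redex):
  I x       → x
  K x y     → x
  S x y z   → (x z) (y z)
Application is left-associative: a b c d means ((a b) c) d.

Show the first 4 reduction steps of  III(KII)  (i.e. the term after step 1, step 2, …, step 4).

  start: III(KII)
  step 1: II(KII)
  step 2: I(KII)
  step 3: KII
  step 4: I

Answer: after 4 steps: I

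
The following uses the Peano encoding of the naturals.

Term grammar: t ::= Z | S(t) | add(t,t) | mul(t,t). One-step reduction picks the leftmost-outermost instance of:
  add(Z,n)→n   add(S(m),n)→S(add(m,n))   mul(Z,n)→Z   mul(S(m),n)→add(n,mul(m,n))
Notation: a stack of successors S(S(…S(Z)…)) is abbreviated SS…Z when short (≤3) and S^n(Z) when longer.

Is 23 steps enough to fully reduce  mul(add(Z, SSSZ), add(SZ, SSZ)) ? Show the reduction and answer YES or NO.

Answer: YES — reaches normal form S^9(Z) in 23 ≤ 23 steps

Derivation:
  start: mul(add(Z, SSSZ), add(SZ, SSZ))
  step 1: mul(SSSZ, add(SZ, SSZ))
  step 2: add(add(SZ, SSZ), mul(SSZ, add(SZ, SSZ)))
  step 3: add(S(add(Z, SSZ)), mul(SSZ, add(SZ, SSZ)))
  step 4: S(add(add(Z, SSZ), mul(SSZ, add(SZ, SSZ))))
  step 5: S(add(SSZ, mul(SSZ, add(SZ, SSZ))))
  step 6: S(S(add(SZ, mul(SSZ, add(SZ, SSZ)))))
  step 7: S(S(S(add(Z, mul(SSZ, add(SZ, SSZ))))))
  step 8: S(S(S(mul(SSZ, add(SZ, SSZ)))))
  step 9: S(S(S(add(add(SZ, SSZ), mul(SZ, add(SZ, SSZ))))))
  step 10: S(S(S(add(S(add(Z, SSZ)), mul(SZ, add(SZ, SSZ))))))
  step 11: S(S(S(S(add(add(Z, SSZ), mul(SZ, add(SZ, SSZ)))))))
  step 12: S(S(S(S(add(SSZ, mul(SZ, add(SZ, SSZ)))))))
  step 13: S(S(S(S(S(add(SZ, mul(SZ, add(SZ, SSZ))))))))
  step 14: S(S(S(S(S(S(add(Z, mul(SZ, add(SZ, SSZ)))))))))
  step 15: S(S(S(S(S(S(mul(SZ, add(SZ, SSZ))))))))
  step 16: S(S(S(S(S(S(add(add(SZ, SSZ), mul(Z, add(SZ, SSZ)))))))))
  step 17: S(S(S(S(S(S(add(S(add(Z, SSZ)), mul(Z, add(SZ, SSZ)))))))))
  step 18: S(S(S(S(S(S(S(add(add(Z, SSZ), mul(Z, add(SZ, SSZ))))))))))
  step 19: S(S(S(S(S(S(S(add(SSZ, mul(Z, add(SZ, SSZ))))))))))
  step 20: S(S(S(S(S(S(S(S(add(SZ, mul(Z, add(SZ, SSZ)))))))))))
  step 21: S(S(S(S(S(S(S(S(S(add(Z, mul(Z, add(SZ, SSZ))))))))))))
  step 22: S(S(S(S(S(S(S(S(S(mul(Z, add(SZ, SSZ)))))))))))
  step 23: S^9(Z)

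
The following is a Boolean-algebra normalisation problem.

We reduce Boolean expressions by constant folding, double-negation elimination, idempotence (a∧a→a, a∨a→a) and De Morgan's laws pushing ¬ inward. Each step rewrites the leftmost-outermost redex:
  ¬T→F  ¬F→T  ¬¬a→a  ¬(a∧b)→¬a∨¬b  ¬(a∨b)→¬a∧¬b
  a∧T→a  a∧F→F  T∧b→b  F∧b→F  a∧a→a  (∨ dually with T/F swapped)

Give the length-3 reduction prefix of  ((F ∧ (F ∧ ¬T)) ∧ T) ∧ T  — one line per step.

  start: ((F ∧ (F ∧ ¬T)) ∧ T) ∧ T
  →1  (F ∧ (F ∧ ¬T)) ∧ T
  →2  F ∧ (F ∧ ¬T)
  →3  F

Answer: after 3 steps: F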